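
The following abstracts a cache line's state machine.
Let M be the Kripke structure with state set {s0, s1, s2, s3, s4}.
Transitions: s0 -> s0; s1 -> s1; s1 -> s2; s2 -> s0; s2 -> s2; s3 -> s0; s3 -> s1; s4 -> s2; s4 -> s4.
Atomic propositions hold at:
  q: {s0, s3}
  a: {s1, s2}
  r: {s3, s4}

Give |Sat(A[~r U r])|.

Sat(~r) = {s0, s1, s2}
A[~r U r]: least fixpoint, start Z0 = Sat(r) = {s3, s4}, add states in Sat(~r) with every successor in Z. Already a fixed point.
Sat(A[~r U r]) = {s3, s4}
|Sat(A[~r U r])| = |{s3, s4}| = 2.

2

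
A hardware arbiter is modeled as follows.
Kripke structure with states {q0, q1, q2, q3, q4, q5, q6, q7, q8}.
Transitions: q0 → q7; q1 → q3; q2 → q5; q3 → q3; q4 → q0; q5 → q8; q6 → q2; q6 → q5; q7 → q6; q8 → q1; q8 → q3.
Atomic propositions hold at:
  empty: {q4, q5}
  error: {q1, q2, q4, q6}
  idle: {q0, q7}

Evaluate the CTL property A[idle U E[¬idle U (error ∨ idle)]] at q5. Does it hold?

Yes

Sat(¬idle) = {q1, q2, q3, q4, q5, q6, q8}
Sat(error ∨ idle) = {q0, q1, q2, q4, q6, q7}
E[¬idle U (error ∨ idle)]: least fixpoint, start Z0 = Sat((error ∨ idle)) = {q0, q1, q2, q4, q6, q7}, add states in Sat(¬idle) with some successor in Z. Z1 = {q0, q1, q2, q4, q6, q7, q8}; Z2 = {q0, q1, q2, q4, q5, q6, q7, q8}; fixed.
Sat(E[¬idle U (error ∨ idle)]) = {q0, q1, q2, q4, q5, q6, q7, q8}
A[idle U E[¬idle U (error ∨ idle)]]: least fixpoint, start Z0 = Sat(E[¬idle U (error ∨ idle)]) = {q0, q1, q2, q4, q5, q6, q7, q8}, add states in Sat(idle) with every successor in Z. Already a fixed point.
Sat(A[idle U E[¬idle U (error ∨ idle)]]) = {q0, q1, q2, q4, q5, q6, q7, q8}
q5 ∈ Sat(A[idle U E[¬idle U (error ∨ idle)]]) = {q0, q1, q2, q4, q5, q6, q7, q8}, so the formula holds at q5.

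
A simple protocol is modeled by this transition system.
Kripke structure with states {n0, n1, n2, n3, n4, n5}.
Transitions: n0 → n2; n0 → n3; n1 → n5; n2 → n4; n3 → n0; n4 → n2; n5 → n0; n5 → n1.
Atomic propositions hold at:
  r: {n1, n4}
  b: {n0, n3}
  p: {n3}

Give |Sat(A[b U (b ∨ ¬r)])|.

Sat(¬r) = {n0, n2, n3, n5}
Sat(b ∨ ¬r) = {n0, n2, n3, n5}
A[b U (b ∨ ¬r)]: least fixpoint, start Z0 = Sat((b ∨ ¬r)) = {n0, n2, n3, n5}, add states in Sat(b) with every successor in Z. Already a fixed point.
Sat(A[b U (b ∨ ¬r)]) = {n0, n2, n3, n5}
|Sat(A[b U (b ∨ ¬r)])| = |{n0, n2, n3, n5}| = 4.

4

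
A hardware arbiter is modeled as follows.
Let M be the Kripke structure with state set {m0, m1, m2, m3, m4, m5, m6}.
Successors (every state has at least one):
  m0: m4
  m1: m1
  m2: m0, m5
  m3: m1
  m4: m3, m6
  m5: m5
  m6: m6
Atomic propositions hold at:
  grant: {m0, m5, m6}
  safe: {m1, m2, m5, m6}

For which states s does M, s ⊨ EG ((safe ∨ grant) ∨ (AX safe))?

{m1, m2, m3, m5, m6}

Sat(safe ∨ grant) = {m0, m1, m2, m5, m6}
Sat(AX safe) = {s : every successor in {m1, m2, m5, m6}} = {m1, m3, m5, m6}
Sat((safe ∨ grant) ∨ (AX safe)) = {m0, m1, m2, m3, m5, m6}
EG ((safe ∨ grant) ∨ (AX safe)): greatest fixpoint, start Z0 = {m0, m1, m2, m3, m5, m6}, keep only states in Sat with some successor in Z. Z1 = {m1, m2, m3, m5, m6}; fixed.
Sat(EG ((safe ∨ grant) ∨ (AX safe))) = {m1, m2, m3, m5, m6}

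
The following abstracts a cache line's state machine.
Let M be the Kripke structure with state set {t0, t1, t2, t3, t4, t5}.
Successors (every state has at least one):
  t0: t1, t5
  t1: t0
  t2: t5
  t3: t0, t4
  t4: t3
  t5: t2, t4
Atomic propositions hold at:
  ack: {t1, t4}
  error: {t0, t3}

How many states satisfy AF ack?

2

AF ack: least fixpoint, start Z0 = {t1, t4}, add states with every successor in Z. Already a fixed point.
Sat(AF ack) = {t1, t4}
|Sat(AF ack)| = |{t1, t4}| = 2.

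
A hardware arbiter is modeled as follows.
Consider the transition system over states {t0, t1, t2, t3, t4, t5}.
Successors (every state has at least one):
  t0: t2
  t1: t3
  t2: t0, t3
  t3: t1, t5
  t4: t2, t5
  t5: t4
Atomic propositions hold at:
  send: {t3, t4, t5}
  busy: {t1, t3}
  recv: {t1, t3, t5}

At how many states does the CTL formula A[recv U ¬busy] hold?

4

Sat(¬busy) = {t0, t2, t4, t5}
A[recv U ¬busy]: least fixpoint, start Z0 = Sat(¬busy) = {t0, t2, t4, t5}, add states in Sat(recv) with every successor in Z. Already a fixed point.
Sat(A[recv U ¬busy]) = {t0, t2, t4, t5}
|Sat(A[recv U ¬busy])| = |{t0, t2, t4, t5}| = 4.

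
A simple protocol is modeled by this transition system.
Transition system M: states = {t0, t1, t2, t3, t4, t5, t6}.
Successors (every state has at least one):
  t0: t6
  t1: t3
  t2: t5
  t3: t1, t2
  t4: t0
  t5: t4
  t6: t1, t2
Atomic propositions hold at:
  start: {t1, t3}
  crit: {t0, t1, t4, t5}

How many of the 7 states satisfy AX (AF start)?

AF start: least fixpoint, start Z0 = {t1, t3}, add states with every successor in Z. Already a fixed point.
Sat(AF start) = {t1, t3}
Sat(AX (AF start)) = {s : every successor in {t1, t3}} = {t1}
|Sat(AX (AF start))| = |{t1}| = 1.

1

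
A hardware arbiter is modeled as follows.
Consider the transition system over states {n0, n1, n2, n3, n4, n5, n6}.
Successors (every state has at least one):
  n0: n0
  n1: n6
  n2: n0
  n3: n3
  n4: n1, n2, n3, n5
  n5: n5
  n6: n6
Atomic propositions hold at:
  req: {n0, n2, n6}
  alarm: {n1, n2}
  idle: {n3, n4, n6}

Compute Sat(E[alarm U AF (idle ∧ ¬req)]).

{n3, n4}

Sat(¬req) = {n1, n3, n4, n5}
Sat(idle ∧ ¬req) = {n3, n4}
AF (idle ∧ ¬req): least fixpoint, start Z0 = {n3, n4}, add states with every successor in Z. Already a fixed point.
Sat(AF (idle ∧ ¬req)) = {n3, n4}
E[alarm U AF (idle ∧ ¬req)]: least fixpoint, start Z0 = Sat(AF (idle ∧ ¬req)) = {n3, n4}, add states in Sat(alarm) with some successor in Z. Already a fixed point.
Sat(E[alarm U AF (idle ∧ ¬req)]) = {n3, n4}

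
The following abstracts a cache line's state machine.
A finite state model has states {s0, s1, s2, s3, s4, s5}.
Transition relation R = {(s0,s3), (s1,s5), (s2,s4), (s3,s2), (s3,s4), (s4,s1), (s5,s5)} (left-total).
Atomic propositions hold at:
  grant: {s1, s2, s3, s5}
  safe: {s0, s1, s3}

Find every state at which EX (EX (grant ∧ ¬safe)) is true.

{s0, s1, s4, s5}

Sat(¬safe) = {s2, s4, s5}
Sat(grant ∧ ¬safe) = {s2, s5}
Sat(EX (grant ∧ ¬safe)) = {s : some successor in {s2, s5}} = {s1, s3, s5}
Sat(EX (EX (grant ∧ ¬safe))) = {s : some successor in {s1, s3, s5}} = {s0, s1, s4, s5}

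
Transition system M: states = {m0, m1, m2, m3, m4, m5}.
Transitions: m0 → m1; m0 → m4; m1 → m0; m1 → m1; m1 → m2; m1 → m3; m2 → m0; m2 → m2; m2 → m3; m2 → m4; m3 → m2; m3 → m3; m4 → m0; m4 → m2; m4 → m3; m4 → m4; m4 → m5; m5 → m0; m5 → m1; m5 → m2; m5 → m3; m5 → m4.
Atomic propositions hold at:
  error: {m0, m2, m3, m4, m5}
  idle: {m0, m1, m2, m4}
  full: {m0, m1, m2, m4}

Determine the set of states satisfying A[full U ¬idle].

{m3, m5}

Sat(¬idle) = {m3, m5}
A[full U ¬idle]: least fixpoint, start Z0 = Sat(¬idle) = {m3, m5}, add states in Sat(full) with every successor in Z. Already a fixed point.
Sat(A[full U ¬idle]) = {m3, m5}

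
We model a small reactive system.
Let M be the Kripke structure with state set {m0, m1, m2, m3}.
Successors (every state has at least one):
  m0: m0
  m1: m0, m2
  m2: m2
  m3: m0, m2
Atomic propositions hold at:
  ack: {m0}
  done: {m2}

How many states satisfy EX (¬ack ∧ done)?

Sat(¬ack) = {m1, m2, m3}
Sat(¬ack ∧ done) = {m2}
Sat(EX (¬ack ∧ done)) = {s : some successor in {m2}} = {m1, m2, m3}
|Sat(EX (¬ack ∧ done))| = |{m1, m2, m3}| = 3.

3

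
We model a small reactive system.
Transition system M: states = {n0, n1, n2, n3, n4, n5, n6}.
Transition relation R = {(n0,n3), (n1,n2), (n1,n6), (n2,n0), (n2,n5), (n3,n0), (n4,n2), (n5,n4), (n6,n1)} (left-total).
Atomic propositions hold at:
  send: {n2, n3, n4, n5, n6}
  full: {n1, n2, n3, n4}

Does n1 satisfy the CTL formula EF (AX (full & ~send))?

Yes

Sat(~send) = {n0, n1}
Sat(full & ~send) = {n1}
Sat(AX (full & ~send)) = {s : every successor in {n1}} = {n6}
EF (AX (full & ~send)): least fixpoint, start Z0 = {n6}, add states with some successor in Z. Z1 = {n1, n6}; fixed.
Sat(EF (AX (full & ~send))) = {n1, n6}
n1 ∈ Sat(EF (AX (full & ~send))) = {n1, n6}, so the formula holds at n1.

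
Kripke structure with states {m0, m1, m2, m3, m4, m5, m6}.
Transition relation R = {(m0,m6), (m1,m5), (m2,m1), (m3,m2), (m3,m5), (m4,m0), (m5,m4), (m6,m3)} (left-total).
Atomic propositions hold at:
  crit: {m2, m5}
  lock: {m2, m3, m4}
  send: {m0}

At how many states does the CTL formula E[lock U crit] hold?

E[lock U crit]: least fixpoint, start Z0 = Sat(crit) = {m2, m5}, add states in Sat(lock) with some successor in Z. Z1 = {m2, m3, m5}; fixed.
Sat(E[lock U crit]) = {m2, m3, m5}
|Sat(E[lock U crit])| = |{m2, m3, m5}| = 3.

3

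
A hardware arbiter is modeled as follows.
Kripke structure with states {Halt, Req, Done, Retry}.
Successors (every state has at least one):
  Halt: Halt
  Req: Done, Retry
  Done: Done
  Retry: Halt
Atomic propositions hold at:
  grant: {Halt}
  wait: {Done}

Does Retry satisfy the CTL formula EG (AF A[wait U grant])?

Yes

A[wait U grant]: least fixpoint, start Z0 = Sat(grant) = {Halt}, add states in Sat(wait) with every successor in Z. Already a fixed point.
Sat(A[wait U grant]) = {Halt}
AF A[wait U grant]: least fixpoint, start Z0 = {Halt}, add states with every successor in Z. Z1 = {Halt, Retry}; fixed.
Sat(AF A[wait U grant]) = {Halt, Retry}
EG (AF A[wait U grant]): greatest fixpoint, start Z0 = {Halt, Retry}, keep only states in Sat with some successor in Z. Already a fixed point.
Sat(EG (AF A[wait U grant])) = {Halt, Retry}
Retry ∈ Sat(EG (AF A[wait U grant])) = {Halt, Retry}, so the formula holds at Retry.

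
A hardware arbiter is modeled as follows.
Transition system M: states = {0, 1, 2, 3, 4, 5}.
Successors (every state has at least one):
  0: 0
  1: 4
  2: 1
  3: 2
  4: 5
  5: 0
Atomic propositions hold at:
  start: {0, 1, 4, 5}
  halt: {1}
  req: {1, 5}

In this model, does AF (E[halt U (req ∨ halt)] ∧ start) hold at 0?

No

Sat(req ∨ halt) = {1, 5}
E[halt U (req ∨ halt)]: least fixpoint, start Z0 = Sat((req ∨ halt)) = {1, 5}, add states in Sat(halt) with some successor in Z. Already a fixed point.
Sat(E[halt U (req ∨ halt)]) = {1, 5}
Sat(E[halt U (req ∨ halt)] ∧ start) = {1, 5}
AF (E[halt U (req ∨ halt)] ∧ start): least fixpoint, start Z0 = {1, 5}, add states with every successor in Z. Z1 = {1, 2, 4, 5}; Z2 = {1, 2, 3, 4, 5}; fixed.
Sat(AF (E[halt U (req ∨ halt)] ∧ start)) = {1, 2, 3, 4, 5}
0 ∉ Sat(AF (E[halt U (req ∨ halt)] ∧ start)) = {1, 2, 3, 4, 5}, so the formula does not hold at 0.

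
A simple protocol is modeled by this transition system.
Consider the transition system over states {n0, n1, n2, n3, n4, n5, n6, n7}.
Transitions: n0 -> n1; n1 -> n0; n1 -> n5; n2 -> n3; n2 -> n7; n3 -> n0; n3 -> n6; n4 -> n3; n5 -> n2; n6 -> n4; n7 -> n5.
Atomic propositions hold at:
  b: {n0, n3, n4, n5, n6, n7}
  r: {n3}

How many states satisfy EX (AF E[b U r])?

4

E[b U r]: least fixpoint, start Z0 = Sat(r) = {n3}, add states in Sat(b) with some successor in Z. Z1 = {n3, n4}; Z2 = {n3, n4, n6}; fixed.
Sat(E[b U r]) = {n3, n4, n6}
AF E[b U r]: least fixpoint, start Z0 = {n3, n4, n6}, add states with every successor in Z. Already a fixed point.
Sat(AF E[b U r]) = {n3, n4, n6}
Sat(EX (AF E[b U r])) = {s : some successor in {n3, n4, n6}} = {n2, n3, n4, n6}
|Sat(EX (AF E[b U r]))| = |{n2, n3, n4, n6}| = 4.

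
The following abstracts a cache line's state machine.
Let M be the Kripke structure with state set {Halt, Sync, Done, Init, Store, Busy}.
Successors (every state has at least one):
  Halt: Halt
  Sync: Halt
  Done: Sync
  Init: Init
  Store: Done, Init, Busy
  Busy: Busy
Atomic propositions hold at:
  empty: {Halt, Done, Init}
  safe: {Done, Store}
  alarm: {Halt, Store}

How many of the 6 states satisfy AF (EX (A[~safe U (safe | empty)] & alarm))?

Sat(~safe) = {Halt, Sync, Init, Busy}
Sat(safe | empty) = {Halt, Done, Init, Store}
A[~safe U (safe | empty)]: least fixpoint, start Z0 = Sat((safe | empty)) = {Halt, Done, Init, Store}, add states in Sat(~safe) with every successor in Z. Z1 = {Halt, Sync, Done, Init, Store}; fixed.
Sat(A[~safe U (safe | empty)]) = {Halt, Sync, Done, Init, Store}
Sat(A[~safe U (safe | empty)] & alarm) = {Halt, Store}
Sat(EX (A[~safe U (safe | empty)] & alarm)) = {s : some successor in {Halt, Store}} = {Halt, Sync}
AF (EX (A[~safe U (safe | empty)] & alarm)): least fixpoint, start Z0 = {Halt, Sync}, add states with every successor in Z. Z1 = {Halt, Sync, Done}; fixed.
Sat(AF (EX (A[~safe U (safe | empty)] & alarm))) = {Halt, Sync, Done}
|Sat(AF (EX (A[~safe U (safe | empty)] & alarm)))| = |{Halt, Sync, Done}| = 3.

3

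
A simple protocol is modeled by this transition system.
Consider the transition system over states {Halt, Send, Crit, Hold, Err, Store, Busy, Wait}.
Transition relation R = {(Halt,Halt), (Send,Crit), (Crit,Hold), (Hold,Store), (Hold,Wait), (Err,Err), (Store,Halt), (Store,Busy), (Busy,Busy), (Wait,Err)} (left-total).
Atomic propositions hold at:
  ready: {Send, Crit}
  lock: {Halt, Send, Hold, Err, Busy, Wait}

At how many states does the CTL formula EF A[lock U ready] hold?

2

A[lock U ready]: least fixpoint, start Z0 = Sat(ready) = {Send, Crit}, add states in Sat(lock) with every successor in Z. Already a fixed point.
Sat(A[lock U ready]) = {Send, Crit}
EF A[lock U ready]: least fixpoint, start Z0 = {Send, Crit}, add states with some successor in Z. Already a fixed point.
Sat(EF A[lock U ready]) = {Send, Crit}
|Sat(EF A[lock U ready])| = |{Send, Crit}| = 2.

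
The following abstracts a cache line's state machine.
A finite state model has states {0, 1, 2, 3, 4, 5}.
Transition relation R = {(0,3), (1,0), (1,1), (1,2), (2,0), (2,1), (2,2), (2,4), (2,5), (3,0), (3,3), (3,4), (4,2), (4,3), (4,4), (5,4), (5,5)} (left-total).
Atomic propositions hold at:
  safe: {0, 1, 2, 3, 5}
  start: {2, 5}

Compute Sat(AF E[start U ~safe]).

Sat(~safe) = {4}
E[start U ~safe]: least fixpoint, start Z0 = Sat(~safe) = {4}, add states in Sat(start) with some successor in Z. Z1 = {2, 4, 5}; fixed.
Sat(E[start U ~safe]) = {2, 4, 5}
AF E[start U ~safe]: least fixpoint, start Z0 = {2, 4, 5}, add states with every successor in Z. Already a fixed point.
Sat(AF E[start U ~safe]) = {2, 4, 5}

{2, 4, 5}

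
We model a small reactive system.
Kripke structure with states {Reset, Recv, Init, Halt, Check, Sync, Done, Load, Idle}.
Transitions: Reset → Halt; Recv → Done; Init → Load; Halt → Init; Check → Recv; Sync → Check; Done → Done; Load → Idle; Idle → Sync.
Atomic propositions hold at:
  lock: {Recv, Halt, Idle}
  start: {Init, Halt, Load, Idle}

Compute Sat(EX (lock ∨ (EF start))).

{Reset, Init, Halt, Check, Load}

EF start: least fixpoint, start Z0 = {Init, Halt, Load, Idle}, add states with some successor in Z. Z1 = {Reset, Init, Halt, Load, Idle}; fixed.
Sat(EF start) = {Reset, Init, Halt, Load, Idle}
Sat(lock ∨ (EF start)) = {Reset, Recv, Init, Halt, Load, Idle}
Sat(EX (lock ∨ (EF start))) = {s : some successor in {Reset, Recv, Init, Halt, Load, Idle}} = {Reset, Init, Halt, Check, Load}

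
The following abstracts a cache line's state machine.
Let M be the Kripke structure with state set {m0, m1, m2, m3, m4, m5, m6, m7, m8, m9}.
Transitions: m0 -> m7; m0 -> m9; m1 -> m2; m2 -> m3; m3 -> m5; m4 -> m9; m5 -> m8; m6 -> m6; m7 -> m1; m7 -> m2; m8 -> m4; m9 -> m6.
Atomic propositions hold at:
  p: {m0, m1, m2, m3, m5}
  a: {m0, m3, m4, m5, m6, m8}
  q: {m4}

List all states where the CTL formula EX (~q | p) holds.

Sat(~q) = {m0, m1, m2, m3, m5, m6, m7, m8, m9}
Sat(~q | p) = {m0, m1, m2, m3, m5, m6, m7, m8, m9}
Sat(EX (~q | p)) = {s : some successor in {m0, m1, m2, m3, m5, m6, m7, m8, m9}} = {m0, m1, m2, m3, m4, m5, m6, m7, m9}

{m0, m1, m2, m3, m4, m5, m6, m7, m9}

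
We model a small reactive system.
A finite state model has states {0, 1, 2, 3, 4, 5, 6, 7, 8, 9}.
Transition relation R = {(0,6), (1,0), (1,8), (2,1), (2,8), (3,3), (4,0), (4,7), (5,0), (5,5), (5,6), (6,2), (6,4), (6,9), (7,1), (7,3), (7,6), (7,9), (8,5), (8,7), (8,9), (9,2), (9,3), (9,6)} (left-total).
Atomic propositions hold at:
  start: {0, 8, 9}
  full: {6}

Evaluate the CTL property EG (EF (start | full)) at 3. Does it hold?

No

Sat(start | full) = {0, 6, 8, 9}
EF (start | full): least fixpoint, start Z0 = {0, 6, 8, 9}, add states with some successor in Z. Z1 = {0, 1, 2, 4, 5, 6, 7, 8, 9}; fixed.
Sat(EF (start | full)) = {0, 1, 2, 4, 5, 6, 7, 8, 9}
EG (EF (start | full)): greatest fixpoint, start Z0 = {0, 1, 2, 4, 5, 6, 7, 8, 9}, keep only states in Sat with some successor in Z. Already a fixed point.
Sat(EG (EF (start | full))) = {0, 1, 2, 4, 5, 6, 7, 8, 9}
3 ∉ Sat(EG (EF (start | full))) = {0, 1, 2, 4, 5, 6, 7, 8, 9}, so the formula does not hold at 3.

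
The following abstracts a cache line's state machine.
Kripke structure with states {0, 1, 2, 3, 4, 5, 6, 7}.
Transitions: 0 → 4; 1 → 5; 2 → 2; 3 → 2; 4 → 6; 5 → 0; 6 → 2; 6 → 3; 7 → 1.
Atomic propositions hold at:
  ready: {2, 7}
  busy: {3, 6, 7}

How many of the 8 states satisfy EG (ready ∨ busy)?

3

Sat(ready ∨ busy) = {2, 3, 6, 7}
EG (ready ∨ busy): greatest fixpoint, start Z0 = {2, 3, 6, 7}, keep only states in Sat with some successor in Z. Z1 = {2, 3, 6}; fixed.
Sat(EG (ready ∨ busy)) = {2, 3, 6}
|Sat(EG (ready ∨ busy))| = |{2, 3, 6}| = 3.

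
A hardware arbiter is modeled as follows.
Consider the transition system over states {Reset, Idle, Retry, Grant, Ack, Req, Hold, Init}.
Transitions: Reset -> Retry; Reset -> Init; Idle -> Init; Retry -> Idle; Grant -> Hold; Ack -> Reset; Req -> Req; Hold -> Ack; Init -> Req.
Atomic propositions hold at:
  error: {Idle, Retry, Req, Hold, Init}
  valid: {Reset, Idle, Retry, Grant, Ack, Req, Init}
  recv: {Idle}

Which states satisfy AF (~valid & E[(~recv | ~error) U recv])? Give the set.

{Grant, Hold}

Sat(~valid) = {Hold}
Sat(~recv) = {Reset, Retry, Grant, Ack, Req, Hold, Init}
Sat(~error) = {Reset, Grant, Ack}
Sat(~recv | ~error) = {Reset, Retry, Grant, Ack, Req, Hold, Init}
E[(~recv | ~error) U recv]: least fixpoint, start Z0 = Sat(recv) = {Idle}, add states in Sat(~recv | ~error) with some successor in Z. Z1 = {Idle, Retry}; Z2 = {Reset, Idle, Retry}; Z3 = {Reset, Idle, Retry, Ack}; Z4 = {Reset, Idle, Retry, Ack, Hold}; Z5 = {Reset, Idle, Retry, Grant, Ack, Hold}; fixed.
Sat(E[(~recv | ~error) U recv]) = {Reset, Idle, Retry, Grant, Ack, Hold}
Sat(~valid & E[(~recv | ~error) U recv]) = {Hold}
AF (~valid & E[(~recv | ~error) U recv]): least fixpoint, start Z0 = {Hold}, add states with every successor in Z. Z1 = {Grant, Hold}; fixed.
Sat(AF (~valid & E[(~recv | ~error) U recv])) = {Grant, Hold}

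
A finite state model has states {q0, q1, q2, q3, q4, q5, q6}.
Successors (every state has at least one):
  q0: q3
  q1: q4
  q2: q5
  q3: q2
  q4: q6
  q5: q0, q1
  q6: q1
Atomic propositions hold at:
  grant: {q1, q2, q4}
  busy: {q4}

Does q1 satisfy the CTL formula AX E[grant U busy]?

Yes

E[grant U busy]: least fixpoint, start Z0 = Sat(busy) = {q4}, add states in Sat(grant) with some successor in Z. Z1 = {q1, q4}; fixed.
Sat(E[grant U busy]) = {q1, q4}
Sat(AX E[grant U busy]) = {s : every successor in {q1, q4}} = {q1, q6}
q1 ∈ Sat(AX E[grant U busy]) = {q1, q6}, so the formula holds at q1.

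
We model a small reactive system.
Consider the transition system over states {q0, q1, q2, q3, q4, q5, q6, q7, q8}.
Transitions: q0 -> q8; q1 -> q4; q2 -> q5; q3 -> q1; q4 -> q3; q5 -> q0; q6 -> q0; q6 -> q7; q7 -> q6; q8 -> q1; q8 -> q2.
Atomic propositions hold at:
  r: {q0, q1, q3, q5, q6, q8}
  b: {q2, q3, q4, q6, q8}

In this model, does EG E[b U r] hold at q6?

E[b U r]: least fixpoint, start Z0 = Sat(r) = {q0, q1, q3, q5, q6, q8}, add states in Sat(b) with some successor in Z. Z1 = {q0, q1, q2, q3, q4, q5, q6, q8}; fixed.
Sat(E[b U r]) = {q0, q1, q2, q3, q4, q5, q6, q8}
EG E[b U r]: greatest fixpoint, start Z0 = {q0, q1, q2, q3, q4, q5, q6, q8}, keep only states in Sat with some successor in Z. Already a fixed point.
Sat(EG E[b U r]) = {q0, q1, q2, q3, q4, q5, q6, q8}
q6 ∈ Sat(EG E[b U r]) = {q0, q1, q2, q3, q4, q5, q6, q8}, so the formula holds at q6.

Yes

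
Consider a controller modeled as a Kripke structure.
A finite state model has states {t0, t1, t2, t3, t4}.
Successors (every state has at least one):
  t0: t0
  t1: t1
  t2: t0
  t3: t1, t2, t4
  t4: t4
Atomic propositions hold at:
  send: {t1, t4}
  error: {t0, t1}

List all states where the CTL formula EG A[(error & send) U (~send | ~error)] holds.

{t0, t2, t3, t4}

Sat(error & send) = {t1}
Sat(~send) = {t0, t2, t3}
Sat(~error) = {t2, t3, t4}
Sat(~send | ~error) = {t0, t2, t3, t4}
A[(error & send) U (~send | ~error)]: least fixpoint, start Z0 = Sat((~send | ~error)) = {t0, t2, t3, t4}, add states in Sat(error & send) with every successor in Z. Already a fixed point.
Sat(A[(error & send) U (~send | ~error)]) = {t0, t2, t3, t4}
EG A[(error & send) U (~send | ~error)]: greatest fixpoint, start Z0 = {t0, t2, t3, t4}, keep only states in Sat with some successor in Z. Already a fixed point.
Sat(EG A[(error & send) U (~send | ~error)]) = {t0, t2, t3, t4}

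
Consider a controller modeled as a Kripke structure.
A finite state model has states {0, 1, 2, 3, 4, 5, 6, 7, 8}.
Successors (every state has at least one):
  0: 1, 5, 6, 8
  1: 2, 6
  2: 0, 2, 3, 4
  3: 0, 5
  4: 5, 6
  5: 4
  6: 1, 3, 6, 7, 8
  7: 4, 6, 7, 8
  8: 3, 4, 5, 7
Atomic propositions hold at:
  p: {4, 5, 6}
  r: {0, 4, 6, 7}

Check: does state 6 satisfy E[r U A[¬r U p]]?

Sat(¬r) = {1, 2, 3, 5, 8}
A[¬r U p]: least fixpoint, start Z0 = Sat(p) = {4, 5, 6}, add states in Sat(¬r) with every successor in Z. Already a fixed point.
Sat(A[¬r U p]) = {4, 5, 6}
E[r U A[¬r U p]]: least fixpoint, start Z0 = Sat(A[¬r U p]) = {4, 5, 6}, add states in Sat(r) with some successor in Z. Z1 = {0, 4, 5, 6, 7}; fixed.
Sat(E[r U A[¬r U p]]) = {0, 4, 5, 6, 7}
6 ∈ Sat(E[r U A[¬r U p]]) = {0, 4, 5, 6, 7}, so the formula holds at 6.

Yes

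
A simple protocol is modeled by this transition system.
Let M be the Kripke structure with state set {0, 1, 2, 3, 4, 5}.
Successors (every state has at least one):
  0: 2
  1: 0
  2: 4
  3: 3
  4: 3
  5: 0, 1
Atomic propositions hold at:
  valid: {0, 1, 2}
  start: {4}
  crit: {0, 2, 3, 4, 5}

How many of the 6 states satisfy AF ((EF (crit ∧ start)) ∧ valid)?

Sat(crit ∧ start) = {4}
EF (crit ∧ start): least fixpoint, start Z0 = {4}, add states with some successor in Z. Z1 = {2, 4}; Z2 = {0, 2, 4}; Z3 = {0, 1, 2, 4, 5}; fixed.
Sat(EF (crit ∧ start)) = {0, 1, 2, 4, 5}
Sat((EF (crit ∧ start)) ∧ valid) = {0, 1, 2}
AF ((EF (crit ∧ start)) ∧ valid): least fixpoint, start Z0 = {0, 1, 2}, add states with every successor in Z. Z1 = {0, 1, 2, 5}; fixed.
Sat(AF ((EF (crit ∧ start)) ∧ valid)) = {0, 1, 2, 5}
|Sat(AF ((EF (crit ∧ start)) ∧ valid))| = |{0, 1, 2, 5}| = 4.

4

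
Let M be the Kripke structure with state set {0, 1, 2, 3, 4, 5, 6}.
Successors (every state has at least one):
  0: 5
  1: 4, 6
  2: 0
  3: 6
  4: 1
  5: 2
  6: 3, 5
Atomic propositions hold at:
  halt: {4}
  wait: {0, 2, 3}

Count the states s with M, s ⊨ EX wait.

3

Sat(EX wait) = {s : some successor in {0, 2, 3}} = {2, 5, 6}
|Sat(EX wait)| = |{2, 5, 6}| = 3.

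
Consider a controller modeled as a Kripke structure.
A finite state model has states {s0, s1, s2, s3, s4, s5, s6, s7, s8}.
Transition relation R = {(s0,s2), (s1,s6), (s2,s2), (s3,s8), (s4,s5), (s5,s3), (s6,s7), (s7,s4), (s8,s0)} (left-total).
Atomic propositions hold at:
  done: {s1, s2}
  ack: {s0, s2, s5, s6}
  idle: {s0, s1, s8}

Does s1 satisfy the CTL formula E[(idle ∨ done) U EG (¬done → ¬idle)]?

No

Sat(idle ∨ done) = {s0, s1, s2, s8}
Sat(¬done) = {s0, s3, s4, s5, s6, s7, s8}
Sat(¬idle) = {s2, s3, s4, s5, s6, s7}
Sat(¬done → ¬idle) = {s1, s2, s3, s4, s5, s6, s7}
EG (¬done → ¬idle): greatest fixpoint, start Z0 = {s1, s2, s3, s4, s5, s6, s7}, keep only states in Sat with some successor in Z. Z1 = {s1, s2, s4, s5, s6, s7}; Z2 = {s1, s2, s4, s6, s7}; Z3 = {s1, s2, s6, s7}; Z4 = {s1, s2, s6}; Z5 = {s1, s2}; Z6 = {s2}; fixed.
Sat(EG (¬done → ¬idle)) = {s2}
E[(idle ∨ done) U EG (¬done → ¬idle)]: least fixpoint, start Z0 = Sat(EG (¬done → ¬idle)) = {s2}, add states in Sat(idle ∨ done) with some successor in Z. Z1 = {s0, s2}; Z2 = {s0, s2, s8}; fixed.
Sat(E[(idle ∨ done) U EG (¬done → ¬idle)]) = {s0, s2, s8}
s1 ∉ Sat(E[(idle ∨ done) U EG (¬done → ¬idle)]) = {s0, s2, s8}, so the formula does not hold at s1.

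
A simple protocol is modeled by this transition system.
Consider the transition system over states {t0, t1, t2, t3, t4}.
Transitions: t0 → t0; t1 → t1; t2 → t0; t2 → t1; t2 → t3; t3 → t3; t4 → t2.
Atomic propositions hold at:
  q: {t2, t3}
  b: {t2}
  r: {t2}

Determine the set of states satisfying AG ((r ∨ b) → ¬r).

Sat(r ∨ b) = {t2}
Sat(¬r) = {t0, t1, t3, t4}
Sat((r ∨ b) → ¬r) = {t0, t1, t3, t4}
AG ((r ∨ b) → ¬r): greatest fixpoint, start Z0 = {t0, t1, t3, t4}, keep only states in Sat with every successor in Z. Z1 = {t0, t1, t3}; fixed.
Sat(AG ((r ∨ b) → ¬r)) = {t0, t1, t3}

{t0, t1, t3}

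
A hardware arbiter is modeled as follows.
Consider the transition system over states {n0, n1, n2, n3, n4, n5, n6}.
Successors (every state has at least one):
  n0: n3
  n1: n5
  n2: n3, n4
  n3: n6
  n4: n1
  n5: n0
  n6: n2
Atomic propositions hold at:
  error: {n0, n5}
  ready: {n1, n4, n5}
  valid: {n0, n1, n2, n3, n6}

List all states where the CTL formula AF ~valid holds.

{n1, n4, n5}

Sat(~valid) = {n4, n5}
AF ~valid: least fixpoint, start Z0 = {n4, n5}, add states with every successor in Z. Z1 = {n1, n4, n5}; fixed.
Sat(AF ~valid) = {n1, n4, n5}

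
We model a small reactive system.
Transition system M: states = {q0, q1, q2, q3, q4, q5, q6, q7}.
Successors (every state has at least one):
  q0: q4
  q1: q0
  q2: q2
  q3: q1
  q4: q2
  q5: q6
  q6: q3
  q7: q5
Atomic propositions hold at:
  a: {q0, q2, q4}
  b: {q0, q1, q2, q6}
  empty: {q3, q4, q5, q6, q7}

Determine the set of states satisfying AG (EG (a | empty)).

{q0, q2, q4}

Sat(a | empty) = {q0, q2, q3, q4, q5, q6, q7}
EG (a | empty): greatest fixpoint, start Z0 = {q0, q2, q3, q4, q5, q6, q7}, keep only states in Sat with some successor in Z. Z1 = {q0, q2, q4, q5, q6, q7}; Z2 = {q0, q2, q4, q5, q7}; Z3 = {q0, q2, q4, q7}; Z4 = {q0, q2, q4}; fixed.
Sat(EG (a | empty)) = {q0, q2, q4}
AG (EG (a | empty)): greatest fixpoint, start Z0 = {q0, q2, q4}, keep only states in Sat with every successor in Z. Already a fixed point.
Sat(AG (EG (a | empty))) = {q0, q2, q4}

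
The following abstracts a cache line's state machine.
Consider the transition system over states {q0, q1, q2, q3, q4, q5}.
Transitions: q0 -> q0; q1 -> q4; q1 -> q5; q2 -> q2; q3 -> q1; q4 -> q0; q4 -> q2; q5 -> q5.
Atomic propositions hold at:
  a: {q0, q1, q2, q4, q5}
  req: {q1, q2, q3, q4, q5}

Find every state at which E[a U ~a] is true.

{q3}

Sat(~a) = {q3}
E[a U ~a]: least fixpoint, start Z0 = Sat(~a) = {q3}, add states in Sat(a) with some successor in Z. Already a fixed point.
Sat(E[a U ~a]) = {q3}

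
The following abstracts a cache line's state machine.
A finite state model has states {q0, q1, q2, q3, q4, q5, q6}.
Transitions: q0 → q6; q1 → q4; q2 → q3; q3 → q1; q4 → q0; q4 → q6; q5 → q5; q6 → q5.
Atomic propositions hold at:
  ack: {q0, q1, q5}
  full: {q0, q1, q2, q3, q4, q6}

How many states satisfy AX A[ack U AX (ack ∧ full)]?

Sat(ack ∧ full) = {q0, q1}
Sat(AX (ack ∧ full)) = {s : every successor in {q0, q1}} = {q3}
A[ack U AX (ack ∧ full)]: least fixpoint, start Z0 = Sat(AX (ack ∧ full)) = {q3}, add states in Sat(ack) with every successor in Z. Already a fixed point.
Sat(A[ack U AX (ack ∧ full)]) = {q3}
Sat(AX A[ack U AX (ack ∧ full)]) = {s : every successor in {q3}} = {q2}
|Sat(AX A[ack U AX (ack ∧ full)])| = |{q2}| = 1.

1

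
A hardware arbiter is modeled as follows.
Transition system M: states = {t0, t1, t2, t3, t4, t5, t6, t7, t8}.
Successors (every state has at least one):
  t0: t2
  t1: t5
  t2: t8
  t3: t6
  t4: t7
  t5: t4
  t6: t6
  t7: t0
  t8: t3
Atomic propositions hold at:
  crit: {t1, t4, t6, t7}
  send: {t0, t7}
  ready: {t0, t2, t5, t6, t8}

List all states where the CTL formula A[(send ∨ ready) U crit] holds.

{t1, t4, t5, t6, t7}

Sat(send ∨ ready) = {t0, t2, t5, t6, t7, t8}
A[(send ∨ ready) U crit]: least fixpoint, start Z0 = Sat(crit) = {t1, t4, t6, t7}, add states in Sat(send ∨ ready) with every successor in Z. Z1 = {t1, t4, t5, t6, t7}; fixed.
Sat(A[(send ∨ ready) U crit]) = {t1, t4, t5, t6, t7}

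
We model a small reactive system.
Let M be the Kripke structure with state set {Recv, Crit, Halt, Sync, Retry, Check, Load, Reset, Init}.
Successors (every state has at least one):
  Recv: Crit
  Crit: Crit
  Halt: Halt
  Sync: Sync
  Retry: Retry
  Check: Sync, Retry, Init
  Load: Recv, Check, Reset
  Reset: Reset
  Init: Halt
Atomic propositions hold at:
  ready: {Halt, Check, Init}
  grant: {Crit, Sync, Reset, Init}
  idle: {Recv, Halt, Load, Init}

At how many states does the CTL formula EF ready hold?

EF ready: least fixpoint, start Z0 = {Halt, Check, Init}, add states with some successor in Z. Z1 = {Halt, Check, Load, Init}; fixed.
Sat(EF ready) = {Halt, Check, Load, Init}
|Sat(EF ready)| = |{Halt, Check, Load, Init}| = 4.

4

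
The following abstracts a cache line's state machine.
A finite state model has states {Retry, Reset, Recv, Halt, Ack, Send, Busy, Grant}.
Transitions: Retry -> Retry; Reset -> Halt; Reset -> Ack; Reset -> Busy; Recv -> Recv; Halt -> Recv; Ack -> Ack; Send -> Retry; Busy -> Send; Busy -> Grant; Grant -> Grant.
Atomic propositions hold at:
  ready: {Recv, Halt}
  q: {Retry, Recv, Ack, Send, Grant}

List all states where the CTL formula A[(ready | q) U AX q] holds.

Sat(ready | q) = {Retry, Recv, Halt, Ack, Send, Grant}
Sat(AX q) = {s : every successor in {Retry, Recv, Ack, Send, Grant}} = {Retry, Recv, Halt, Ack, Send, Busy, Grant}
A[(ready | q) U AX q]: least fixpoint, start Z0 = Sat(AX q) = {Retry, Recv, Halt, Ack, Send, Busy, Grant}, add states in Sat(ready | q) with every successor in Z. Already a fixed point.
Sat(A[(ready | q) U AX q]) = {Retry, Recv, Halt, Ack, Send, Busy, Grant}

{Retry, Recv, Halt, Ack, Send, Busy, Grant}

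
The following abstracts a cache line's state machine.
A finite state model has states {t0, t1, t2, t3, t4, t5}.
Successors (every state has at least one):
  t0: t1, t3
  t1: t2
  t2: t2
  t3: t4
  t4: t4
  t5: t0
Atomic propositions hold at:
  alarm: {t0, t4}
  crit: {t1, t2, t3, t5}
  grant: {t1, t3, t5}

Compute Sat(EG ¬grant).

{t2, t4}

Sat(¬grant) = {t0, t2, t4}
EG ¬grant: greatest fixpoint, start Z0 = {t0, t2, t4}, keep only states in Sat with some successor in Z. Z1 = {t2, t4}; fixed.
Sat(EG ¬grant) = {t2, t4}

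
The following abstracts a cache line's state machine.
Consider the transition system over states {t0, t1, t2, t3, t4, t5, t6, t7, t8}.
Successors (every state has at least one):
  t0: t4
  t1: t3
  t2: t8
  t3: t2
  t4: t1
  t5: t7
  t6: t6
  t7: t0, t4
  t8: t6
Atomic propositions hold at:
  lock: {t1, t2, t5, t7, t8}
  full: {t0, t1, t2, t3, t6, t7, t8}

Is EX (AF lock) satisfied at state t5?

AF lock: least fixpoint, start Z0 = {t1, t2, t5, t7, t8}, add states with every successor in Z. Z1 = {t1, t2, t3, t4, t5, t7, t8}; Z2 = {t0, t1, t2, t3, t4, t5, t7, t8}; fixed.
Sat(AF lock) = {t0, t1, t2, t3, t4, t5, t7, t8}
Sat(EX (AF lock)) = {s : some successor in {t0, t1, t2, t3, t4, t5, t7, t8}} = {t0, t1, t2, t3, t4, t5, t7}
t5 ∈ Sat(EX (AF lock)) = {t0, t1, t2, t3, t4, t5, t7}, so the formula holds at t5.

Yes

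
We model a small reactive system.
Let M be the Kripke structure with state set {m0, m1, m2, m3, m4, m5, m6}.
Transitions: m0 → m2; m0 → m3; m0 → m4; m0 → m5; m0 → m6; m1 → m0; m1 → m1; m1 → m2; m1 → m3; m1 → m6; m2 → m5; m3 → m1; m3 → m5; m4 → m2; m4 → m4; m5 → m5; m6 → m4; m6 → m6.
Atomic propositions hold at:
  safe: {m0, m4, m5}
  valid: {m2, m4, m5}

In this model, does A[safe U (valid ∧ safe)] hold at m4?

Sat(valid ∧ safe) = {m4, m5}
A[safe U (valid ∧ safe)]: least fixpoint, start Z0 = Sat((valid ∧ safe)) = {m4, m5}, add states in Sat(safe) with every successor in Z. Already a fixed point.
Sat(A[safe U (valid ∧ safe)]) = {m4, m5}
m4 ∈ Sat(A[safe U (valid ∧ safe)]) = {m4, m5}, so the formula holds at m4.

Yes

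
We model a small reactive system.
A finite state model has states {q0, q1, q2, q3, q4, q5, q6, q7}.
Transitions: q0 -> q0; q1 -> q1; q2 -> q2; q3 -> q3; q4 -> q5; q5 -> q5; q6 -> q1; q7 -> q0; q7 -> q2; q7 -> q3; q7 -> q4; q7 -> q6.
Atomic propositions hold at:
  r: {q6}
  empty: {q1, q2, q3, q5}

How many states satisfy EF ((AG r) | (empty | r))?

AG r: greatest fixpoint, start Z0 = {q6}, keep only states in Sat with every successor in Z. Z1 = ∅; fixed.
Sat(AG r) = ∅
Sat(empty | r) = {q1, q2, q3, q5, q6}
Sat((AG r) | (empty | r)) = {q1, q2, q3, q5, q6}
EF ((AG r) | (empty | r)): least fixpoint, start Z0 = {q1, q2, q3, q5, q6}, add states with some successor in Z. Z1 = {q1, q2, q3, q4, q5, q6, q7}; fixed.
Sat(EF ((AG r) | (empty | r))) = {q1, q2, q3, q4, q5, q6, q7}
|Sat(EF ((AG r) | (empty | r)))| = |{q1, q2, q3, q4, q5, q6, q7}| = 7.

7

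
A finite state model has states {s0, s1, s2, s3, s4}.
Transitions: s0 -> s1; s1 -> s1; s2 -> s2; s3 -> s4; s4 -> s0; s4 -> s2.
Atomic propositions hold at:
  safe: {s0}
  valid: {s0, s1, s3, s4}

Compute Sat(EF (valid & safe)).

Sat(valid & safe) = {s0}
EF (valid & safe): least fixpoint, start Z0 = {s0}, add states with some successor in Z. Z1 = {s0, s4}; Z2 = {s0, s3, s4}; fixed.
Sat(EF (valid & safe)) = {s0, s3, s4}

{s0, s3, s4}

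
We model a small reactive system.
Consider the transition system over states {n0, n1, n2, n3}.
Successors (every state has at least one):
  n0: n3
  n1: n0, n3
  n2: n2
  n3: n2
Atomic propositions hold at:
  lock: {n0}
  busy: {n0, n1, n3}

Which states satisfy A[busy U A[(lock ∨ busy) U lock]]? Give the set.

Sat(lock ∨ busy) = {n0, n1, n3}
A[(lock ∨ busy) U lock]: least fixpoint, start Z0 = Sat(lock) = {n0}, add states in Sat(lock ∨ busy) with every successor in Z. Already a fixed point.
Sat(A[(lock ∨ busy) U lock]) = {n0}
A[busy U A[(lock ∨ busy) U lock]]: least fixpoint, start Z0 = Sat(A[(lock ∨ busy) U lock]) = {n0}, add states in Sat(busy) with every successor in Z. Already a fixed point.
Sat(A[busy U A[(lock ∨ busy) U lock]]) = {n0}

{n0}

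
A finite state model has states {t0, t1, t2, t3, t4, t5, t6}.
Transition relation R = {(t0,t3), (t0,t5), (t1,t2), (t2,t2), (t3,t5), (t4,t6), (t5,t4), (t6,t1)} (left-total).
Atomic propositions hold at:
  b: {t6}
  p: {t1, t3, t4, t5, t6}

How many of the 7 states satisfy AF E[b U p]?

6

E[b U p]: least fixpoint, start Z0 = Sat(p) = {t1, t3, t4, t5, t6}, add states in Sat(b) with some successor in Z. Already a fixed point.
Sat(E[b U p]) = {t1, t3, t4, t5, t6}
AF E[b U p]: least fixpoint, start Z0 = {t1, t3, t4, t5, t6}, add states with every successor in Z. Z1 = {t0, t1, t3, t4, t5, t6}; fixed.
Sat(AF E[b U p]) = {t0, t1, t3, t4, t5, t6}
|Sat(AF E[b U p])| = |{t0, t1, t3, t4, t5, t6}| = 6.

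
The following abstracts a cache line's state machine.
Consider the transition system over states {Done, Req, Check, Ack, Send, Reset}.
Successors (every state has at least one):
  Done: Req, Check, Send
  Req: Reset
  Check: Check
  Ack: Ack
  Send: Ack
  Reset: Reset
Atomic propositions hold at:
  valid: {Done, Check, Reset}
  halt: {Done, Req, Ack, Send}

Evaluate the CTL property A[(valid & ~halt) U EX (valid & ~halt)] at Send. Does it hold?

Sat(~halt) = {Check, Reset}
Sat(valid & ~halt) = {Check, Reset}
Sat(EX (valid & ~halt)) = {s : some successor in {Check, Reset}} = {Done, Req, Check, Reset}
A[(valid & ~halt) U EX (valid & ~halt)]: least fixpoint, start Z0 = Sat(EX (valid & ~halt)) = {Done, Req, Check, Reset}, add states in Sat(valid & ~halt) with every successor in Z. Already a fixed point.
Sat(A[(valid & ~halt) U EX (valid & ~halt)]) = {Done, Req, Check, Reset}
Send ∉ Sat(A[(valid & ~halt) U EX (valid & ~halt)]) = {Done, Req, Check, Reset}, so the formula does not hold at Send.

No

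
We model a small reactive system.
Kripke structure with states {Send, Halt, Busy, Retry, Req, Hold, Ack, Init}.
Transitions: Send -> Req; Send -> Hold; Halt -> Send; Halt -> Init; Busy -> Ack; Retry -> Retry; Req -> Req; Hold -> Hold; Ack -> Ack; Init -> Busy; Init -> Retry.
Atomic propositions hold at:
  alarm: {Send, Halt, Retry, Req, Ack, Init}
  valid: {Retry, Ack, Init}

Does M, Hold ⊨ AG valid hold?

No

AG valid: greatest fixpoint, start Z0 = {Retry, Ack, Init}, keep only states in Sat with every successor in Z. Z1 = {Retry, Ack}; fixed.
Sat(AG valid) = {Retry, Ack}
Hold ∉ Sat(AG valid) = {Retry, Ack}, so the formula does not hold at Hold.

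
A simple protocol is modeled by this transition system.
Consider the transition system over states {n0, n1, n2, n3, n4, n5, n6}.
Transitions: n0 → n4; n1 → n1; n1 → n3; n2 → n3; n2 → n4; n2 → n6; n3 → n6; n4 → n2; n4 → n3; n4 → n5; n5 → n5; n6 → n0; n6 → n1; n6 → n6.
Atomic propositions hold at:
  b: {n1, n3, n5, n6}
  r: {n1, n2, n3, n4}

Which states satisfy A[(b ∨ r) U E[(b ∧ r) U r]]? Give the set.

Sat(b ∨ r) = {n1, n2, n3, n4, n5, n6}
Sat(b ∧ r) = {n1, n3}
E[(b ∧ r) U r]: least fixpoint, start Z0 = Sat(r) = {n1, n2, n3, n4}, add states in Sat(b ∧ r) with some successor in Z. Already a fixed point.
Sat(E[(b ∧ r) U r]) = {n1, n2, n3, n4}
A[(b ∨ r) U E[(b ∧ r) U r]]: least fixpoint, start Z0 = Sat(E[(b ∧ r) U r]) = {n1, n2, n3, n4}, add states in Sat(b ∨ r) with every successor in Z. Already a fixed point.
Sat(A[(b ∨ r) U E[(b ∧ r) U r]]) = {n1, n2, n3, n4}

{n1, n2, n3, n4}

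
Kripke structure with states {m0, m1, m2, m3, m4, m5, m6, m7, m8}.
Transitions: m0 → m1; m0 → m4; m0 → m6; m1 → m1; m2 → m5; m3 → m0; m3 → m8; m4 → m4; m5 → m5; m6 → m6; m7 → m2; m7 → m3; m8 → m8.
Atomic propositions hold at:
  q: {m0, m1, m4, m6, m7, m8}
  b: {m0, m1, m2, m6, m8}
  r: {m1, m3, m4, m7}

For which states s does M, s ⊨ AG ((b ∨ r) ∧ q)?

Sat(b ∨ r) = {m0, m1, m2, m3, m4, m6, m7, m8}
Sat((b ∨ r) ∧ q) = {m0, m1, m4, m6, m7, m8}
AG ((b ∨ r) ∧ q): greatest fixpoint, start Z0 = {m0, m1, m4, m6, m7, m8}, keep only states in Sat with every successor in Z. Z1 = {m0, m1, m4, m6, m8}; fixed.
Sat(AG ((b ∨ r) ∧ q)) = {m0, m1, m4, m6, m8}

{m0, m1, m4, m6, m8}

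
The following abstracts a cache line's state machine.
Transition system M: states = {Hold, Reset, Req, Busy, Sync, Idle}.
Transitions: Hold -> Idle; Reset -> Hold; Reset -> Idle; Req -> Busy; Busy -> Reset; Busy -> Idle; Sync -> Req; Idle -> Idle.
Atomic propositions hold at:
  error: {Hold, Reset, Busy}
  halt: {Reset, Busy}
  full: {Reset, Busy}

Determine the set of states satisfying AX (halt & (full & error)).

Sat(full & error) = {Reset, Busy}
Sat(halt & (full & error)) = {Reset, Busy}
Sat(AX (halt & (full & error))) = {s : every successor in {Reset, Busy}} = {Req}

{Req}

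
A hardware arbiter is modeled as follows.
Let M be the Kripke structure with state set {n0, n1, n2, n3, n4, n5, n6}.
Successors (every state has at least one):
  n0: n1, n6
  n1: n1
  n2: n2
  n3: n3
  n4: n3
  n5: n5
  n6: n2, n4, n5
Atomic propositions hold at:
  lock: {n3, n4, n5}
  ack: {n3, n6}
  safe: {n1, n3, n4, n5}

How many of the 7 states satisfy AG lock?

3

AG lock: greatest fixpoint, start Z0 = {n3, n4, n5}, keep only states in Sat with every successor in Z. Already a fixed point.
Sat(AG lock) = {n3, n4, n5}
|Sat(AG lock)| = |{n3, n4, n5}| = 3.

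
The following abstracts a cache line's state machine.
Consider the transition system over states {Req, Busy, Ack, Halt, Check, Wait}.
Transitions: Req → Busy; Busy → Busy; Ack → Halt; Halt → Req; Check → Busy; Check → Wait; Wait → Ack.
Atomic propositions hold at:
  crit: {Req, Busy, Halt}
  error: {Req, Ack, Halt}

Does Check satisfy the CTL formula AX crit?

Sat(AX crit) = {s : every successor in {Req, Busy, Halt}} = {Req, Busy, Ack, Halt}
Check ∉ Sat(AX crit) = {Req, Busy, Ack, Halt}, so the formula does not hold at Check.

No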